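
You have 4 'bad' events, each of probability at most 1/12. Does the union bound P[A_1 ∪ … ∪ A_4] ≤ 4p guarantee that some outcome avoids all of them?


Union bound: P[∪_{i=1}^{4} A_i] ≤ Σ_i P[A_i] ≤ 4·p = 4·(1/12) = 1/3.
Numerically: 1/3 ≈ 0.333333.
Is 1/3 < 1? YES.
Since P[∪ A_i] ≤ 1/3 < 1, the complement has P[∩ A_i^c] ≥ 1 − 1/3 = 2/3 > 0, so some outcome avoids every A_i.

4·p = 1/3 ≈ 0.333333; existence CERTIFIED by the union bound.


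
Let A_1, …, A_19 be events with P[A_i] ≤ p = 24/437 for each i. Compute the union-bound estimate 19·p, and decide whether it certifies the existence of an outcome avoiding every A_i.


Union bound: P[∪_{i=1}^{19} A_i] ≤ Σ_i P[A_i] ≤ 19·p = 19·(24/437) = 24/23.
Numerically: 24/23 ≈ 1.0434783.
Is 24/23 < 1? NO.
Since the bound 24/23 is ≥ 1, the union bound is uninformative here; it does NOT by itself certify existence.

19·p = 24/23 ≈ 1.0434783; existence NOT certified by the union bound.


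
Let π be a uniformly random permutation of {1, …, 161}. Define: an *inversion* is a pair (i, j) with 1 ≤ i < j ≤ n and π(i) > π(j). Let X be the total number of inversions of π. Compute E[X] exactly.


Write X = Σ X_I over the C(161, 2) = 12880 pairs i < j, with X_I the indicator of one inversion.
There are 12880 indicators.
For each fixed pair i < j, the values π(i) and π(j) are two distinct elements of {1, …, 161} in uniformly random order; by symmetry P[π(i) > π(j)] = 1/2.
By linearity: E[X] = 12880 · (1/2) = C(161, 2) · (1/2) = 12880/2 = 6440 ≈ 6440.000000.

E[X] = 6440 = 6440.000000.


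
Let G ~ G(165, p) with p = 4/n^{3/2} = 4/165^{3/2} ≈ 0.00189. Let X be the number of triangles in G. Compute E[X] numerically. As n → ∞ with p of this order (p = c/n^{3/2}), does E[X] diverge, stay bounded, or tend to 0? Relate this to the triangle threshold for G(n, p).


Number of potential triangles: C(165, 3) = 735130.
Each occurs with probability p³ ≈ (0.00189)³ ≈ 6.72206e-09.
By linearity: E[X] = C(165, 3)·p³ ≈ 735130 · 6.72206e-09 ≈ 0.005.
Since α = 3/2 > 1, p = c/n^{3/2} = o(1/n) is below the triangle threshold p ~ 1/n. Asymptotically E[X] ~ (c³/6)·n^{3(1−α)} = (4³/6)·n^{-1.5} → 0, so by Markov's inequality G has no triangles w.h.p.

E[X] ≈ 0.005; in regime p = Θ(1/n^{3/2}) E[X] tends to 0 (below the triangle threshold p ~ 1/n).


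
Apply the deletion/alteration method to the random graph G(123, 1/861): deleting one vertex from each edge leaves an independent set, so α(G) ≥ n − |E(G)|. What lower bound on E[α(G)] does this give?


E[|E(G)|] = C(123, 2)·p = 7503 · (1/861) = 61/7.
E[α(G)] ≥ n − E[|E(G)|] = 123 − 61/7 = 800/7.
Numerically: ≈ 114.2857.
(This is only a lower bound; the true E[α(G)] may be larger.)

E[α(G)] ≥ 800/7 ≈ 114.2857.


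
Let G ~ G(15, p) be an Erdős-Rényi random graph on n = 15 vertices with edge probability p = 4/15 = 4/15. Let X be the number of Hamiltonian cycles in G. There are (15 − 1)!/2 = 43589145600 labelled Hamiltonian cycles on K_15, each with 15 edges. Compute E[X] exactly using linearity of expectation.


K_15 has (15 − 1)!/2 = 43589145600 labelled Hamiltonian cycles.
For each such Hamiltonian cycle H, let X_H = 1 if all 15 edges of H are present in G. Then P[X_H = 1] = p^{15} = (4/15)^{15} = 1073741824/437893890380859375.
By linearity: E[X] = Σ_H E[X_H] = 43589145600 · p^{15} = 43589145600 · 1073741824/437893890380859375 = 7704277975826432/72081298828125.
Numerically: E[X] ≈ 106.9.

E[X] = 43589145600 · (4/15)^{15} = 7704277975826432/72081298828125 ≈ 106.9.


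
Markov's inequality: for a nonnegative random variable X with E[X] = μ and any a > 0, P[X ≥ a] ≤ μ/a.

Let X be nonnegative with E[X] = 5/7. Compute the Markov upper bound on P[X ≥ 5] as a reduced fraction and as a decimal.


μ = E[X] = 5/7, a = 5.
Markov: P[X ≥ 5] ≤ μ/a = (5/7)/5 = 1/7.
Numerically: ≈ 0.1429.
(Since a = 5 > μ = 0.7143, the bound 1/7 is < 1 and informative.)

P[X ≥ 5] ≤ 1/7 ≈ 0.1429.


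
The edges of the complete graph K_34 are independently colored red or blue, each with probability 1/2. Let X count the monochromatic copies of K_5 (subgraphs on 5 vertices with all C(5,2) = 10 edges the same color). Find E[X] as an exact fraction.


Let X = Σ_S X_S over the C(34, 5) = 278256 subsets S of size 5, where X_S = 1 if the K_5 on S is monochromatic.
For a fixed S, the K_5 on S has C(5, 2) = 10 edges. P[all 10 edges red] = (1/2)^10, and likewise for blue, so P[monochromatic] = 2·(1/2)^10 = 2^{1 − 10} = 1/512.
By linearity: E[X] = C(34, 5) · 2^{1 − 10} = 278256 · 1/512 = 17391/32.
Numerically: E[X] ≈ 543.4688.

E[X] = C(34,5)·2^(1−C(5,2)) = 17391/32 ≈ 543.4688.


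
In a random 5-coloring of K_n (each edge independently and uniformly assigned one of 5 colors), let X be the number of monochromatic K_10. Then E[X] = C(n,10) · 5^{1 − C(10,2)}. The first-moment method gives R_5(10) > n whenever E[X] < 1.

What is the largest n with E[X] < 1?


We need C(n, 10) · 5^{1 − 45} < 1, i.e. C(n, 10) < 5^{45 − 1} = 5684341886080801486968994140625.
Check values of n near the boundary:
  n = 5390: C(5390, 10) = 5655833965919099070255434039753; 5655833965919099070255434039753 < 5684341886080801486968994140625? YES
  n = 5391: C(5391, 10) = 5666344714787188828795213697883; 5666344714787188828795213697883 < 5684341886080801486968994140625? YES
  n = 5392: C(5392, 10) = 5676873040158402483252283957448; 5676873040158402483252283957448 < 5684341886080801486968994140625? YES
  n = 5393: C(5393, 10) = 5687418968154238267170642278008; 5687418968154238267170642278008 < 5684341886080801486968994140625? NO
The largest n with C(n, 10) < 5684341886080801486968994140625 is n = 5392 (where E[X] = 5676873040158402483252283957448/5684341886080801486968994140625 ≈ 0.998686). Hence R_5(10) > 5392, i.e. R_5(10) ≥ 5393.

Largest n = 5392; hence R_5(10) > 5392.


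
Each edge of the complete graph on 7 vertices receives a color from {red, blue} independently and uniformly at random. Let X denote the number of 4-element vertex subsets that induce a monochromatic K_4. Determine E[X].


Let X = Σ_S X_S over the C(7, 4) = 35 subsets S of size 4, where X_S = 1 if the K_4 on S is monochromatic.
For a fixed S, the K_4 on S has C(4, 2) = 6 edges. P[all 6 edges red] = (1/2)^6, and likewise for blue, so P[monochromatic] = 2·(1/2)^6 = 2^{1 − 6} = 1/32.
By linearity: E[X] = C(7, 4) · 2^{1 − 6} = 35 · 1/32 = 35/32.
Numerically: E[X] ≈ 1.0938.

E[X] = C(7,4)·2^(1−C(4,2)) = 35/32 ≈ 1.0938.


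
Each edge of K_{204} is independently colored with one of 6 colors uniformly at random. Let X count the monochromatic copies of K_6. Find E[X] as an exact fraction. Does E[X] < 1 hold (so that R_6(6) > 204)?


E[X] = C(204, 6) · 6^{1 − 15} = 92944609660 · 6^{−14} = 92944609660/78364164096.
As a reduced fraction: E[X] = 23236152415/19591041024 ≈ 1.18606.
Is E[X] < 1? NO.
Since E[X] ≥ 1, the first-moment bound is inconclusive at n = 204; it does NOT by itself certify R_6(6) > 204.

E[X] = 23236152415/19591041024 ≈ 1.18606; E[X] ≥ 1; first-moment method inconclusive here.


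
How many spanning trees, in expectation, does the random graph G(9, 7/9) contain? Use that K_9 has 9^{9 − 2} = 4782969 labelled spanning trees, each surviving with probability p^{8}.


K_9 has 9^{9 − 2} = 4782969 labelled spanning trees.
For each such spanning tree H, let X_H = 1 if all 8 edges of H are present in G. Then P[X_H = 1] = p^{8} = (7/9)^{8} = 5764801/43046721.
By linearity of expectation: E[X] = Σ_H E[X_H] = 4782969 · p^{8} = 4782969 · 5764801/43046721 = 5764801/9.
Numerically: E[X] ≈ 6.405e+05.

E[X] = 4782969 · (7/9)^{8} = 5764801/9 ≈ 6.405e+05.


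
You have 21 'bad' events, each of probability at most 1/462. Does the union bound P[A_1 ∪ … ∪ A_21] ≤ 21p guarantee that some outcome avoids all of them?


Union bound: P[∪_{i=1}^{21} A_i] ≤ Σ_i P[A_i] ≤ 21·p = 21·(1/462) = 1/22.
Numerically: 1/22 ≈ 0.0454545.
Is 1/22 < 1? YES.
Since P[∪ A_i] ≤ 1/22 < 1, the complement has P[∩ A_i^c] ≥ 1 − 1/22 = 21/22 > 0, so some outcome avoids every A_i.

21·p = 1/22 ≈ 0.0454545; existence CERTIFIED by the union bound.


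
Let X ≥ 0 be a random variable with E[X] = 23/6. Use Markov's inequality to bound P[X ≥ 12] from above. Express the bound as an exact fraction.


μ = E[X] = 23/6, a = 12.
Markov: P[X ≥ 12] ≤ μ/a = (23/6)/12 = 23/72.
Numerically: ≈ 0.31944.
(Since a = 12 > μ = 3.83333, the bound 23/72 is < 1 and informative.)

P[X ≥ 12] ≤ 23/72 ≈ 0.31944.


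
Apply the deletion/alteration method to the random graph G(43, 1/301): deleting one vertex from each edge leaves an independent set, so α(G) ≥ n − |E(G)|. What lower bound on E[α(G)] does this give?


E[|E(G)|] = C(43, 2)·p = 903 · (1/301) = 3.
E[α(G)] ≥ n − E[|E(G)|] = 43 − 3 = 40.
Numerically: ≈ 40.0000.
(This is only a lower bound; the true E[α(G)] may be larger.)

E[α(G)] ≥ 40 ≈ 40.0000.


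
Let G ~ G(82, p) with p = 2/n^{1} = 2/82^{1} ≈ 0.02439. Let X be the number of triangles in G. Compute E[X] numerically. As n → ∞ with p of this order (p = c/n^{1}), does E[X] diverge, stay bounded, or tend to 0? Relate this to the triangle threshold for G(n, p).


Number of potential triangles: C(82, 3) = 88560.
Each occurs with probability p³ ≈ (0.02439)³ ≈ 1.4509366e-05.
By linearity: E[X] = C(82, 3)·p³ ≈ 88560 · 1.4509366e-05 ≈ 1.28495.
Here α = 1, so p = 2/n is exactly at the triangle threshold p ~ 1/n. Asymptotically E[X] → c³/6 = 2³/6 = 4/3 ≈ 1.33333, a bounded constant. In this regime the triangle count is asymptotically Poisson(c³/6).

E[X] ≈ 1.28495; in regime p = Θ(1/n^{1}) E[X] stays bounded (at the triangle threshold p ~ 1/n).


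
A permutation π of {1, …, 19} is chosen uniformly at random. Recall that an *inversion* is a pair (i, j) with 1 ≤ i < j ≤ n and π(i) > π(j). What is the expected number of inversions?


Write X = Σ X_I over the C(19, 2) = 171 pairs i < j, with X_I the indicator of one inversion.
There are 171 indicators.
For each fixed pair i < j, the values π(i) and π(j) are two distinct elements of {1, …, 19} in uniformly random order; by symmetry P[π(i) > π(j)] = 1/2.
By linearity: E[X] = 171 · (1/2) = C(19, 2) · (1/2) = 171/2 = 171/2 ≈ 85.50000.

E[X] = 171/2 = 85.50000.


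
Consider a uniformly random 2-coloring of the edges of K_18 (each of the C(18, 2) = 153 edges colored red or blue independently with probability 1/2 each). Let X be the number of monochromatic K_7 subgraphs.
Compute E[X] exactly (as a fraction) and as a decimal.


Let X = Σ_S X_S over the C(18, 7) = 31824 subsets S of size 7, where X_S = 1 if the K_7 on S is monochromatic.
For a fixed S, the K_7 on S has C(7, 2) = 21 edges. P[all 21 edges red] = (1/2)^21, and likewise for blue, so P[monochromatic] = 2·(1/2)^21 = 2^{1 − 21} = 1/1048576.
Summing: E[X] = C(18, 7) · 2^{1 − 21} = 31824 · 1/1048576 = 1989/65536.
Numerically: E[X] ≈ 0.030.

E[X] = C(18,7)·2^(1−C(7,2)) = 1989/65536 ≈ 0.030.


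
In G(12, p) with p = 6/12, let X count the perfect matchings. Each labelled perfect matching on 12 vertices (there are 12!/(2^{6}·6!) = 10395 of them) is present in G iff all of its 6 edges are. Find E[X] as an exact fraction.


K_12 has 12!/(2^{6}·6!) = 10395 labelled perfect matchings.
For each such perfect matching H, let X_H = 1 if all 6 edges of H are present in G. Then P[X_H = 1] = p^{6} = (1/2)^{6} = 1/64.
By linearity: E[X] = Σ_H E[X_H] = 10395 · p^{6} = 10395 · 1/64 = 10395/64.
Numerically: E[X] ≈ 162.422.

E[X] = 10395 · (1/2)^{6} = 10395/64 ≈ 162.422.


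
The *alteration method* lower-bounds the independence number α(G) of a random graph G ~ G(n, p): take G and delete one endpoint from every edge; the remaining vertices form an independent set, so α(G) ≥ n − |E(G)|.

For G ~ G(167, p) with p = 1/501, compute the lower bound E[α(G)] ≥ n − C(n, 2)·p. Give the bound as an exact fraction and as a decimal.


E[|E(G)|] = C(167, 2)·p = 13861 · (1/501) = 83/3.
E[α(G)] ≥ n − E[|E(G)|] = 167 − 83/3 = 418/3.
Numerically: ≈ 139.333333.
(This is only a lower bound; the true E[α(G)] may be larger.)

E[α(G)] ≥ 418/3 ≈ 139.333333.


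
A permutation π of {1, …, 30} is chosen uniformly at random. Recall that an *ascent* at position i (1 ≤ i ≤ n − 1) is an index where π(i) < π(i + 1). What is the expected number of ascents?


Write X = Σ X_I over i = 1, …, 29, with X_I the indicator of one ascent.
There are 29 indicators.
For each fixed i, the pair (π(i), π(i+1)) is a uniformly random ordered pair of distinct values from {1, …, 30}; by symmetry P[π(i) < π(i+1)] = 1/2.
By linearity: E[X] = 29 · (1/2) = (30 − 1) · (1/2) = 29/2 ≈ 14.500000.

E[X] = 29/2 = 14.500000.


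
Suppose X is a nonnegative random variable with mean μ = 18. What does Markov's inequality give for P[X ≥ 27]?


μ = E[X] = 18, a = 27.
Markov: P[X ≥ 27] ≤ μ/a = (18)/27 = 2/3.
Numerically: ≈ 0.666667.
(Since a = 27 > μ = 18.000000, the bound 2/3 is < 1 and informative.)

P[X ≥ 27] ≤ 2/3 ≈ 0.666667.


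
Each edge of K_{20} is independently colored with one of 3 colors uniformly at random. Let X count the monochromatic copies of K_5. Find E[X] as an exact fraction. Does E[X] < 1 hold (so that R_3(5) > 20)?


E[X] = C(20, 5) · 3^{1 − 10} = 15504 · 3^{−9} = 15504/19683.
As a reduced fraction: E[X] = 5168/6561 ≈ 0.788.
Is E[X] < 1? YES.
Since E[X] < 1, there exists a 3-coloring of K_{20} with no monochromatic K_5; hence R_3(5) > 20.

E[X] = 5168/6561 ≈ 0.788; E[X] < 1, so R_3(5) > 20.


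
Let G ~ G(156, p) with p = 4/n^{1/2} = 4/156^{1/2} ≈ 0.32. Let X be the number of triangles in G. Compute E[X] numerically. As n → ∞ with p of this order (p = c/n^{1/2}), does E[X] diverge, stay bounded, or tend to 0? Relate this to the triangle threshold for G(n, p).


Number of potential triangles: C(156, 3) = 620620.
Each occurs with probability p³ ≈ (0.32)³ ≈ 3.28468e-02.
By linearity: E[X] = C(156, 3)·p³ ≈ 620620 · 3.28468e-02 ≈ 20385.382.
Since α = 1/2 < 1, p = c/n^{1/2} ≫ 1/n is above the triangle threshold p ~ 1/n. Asymptotically E[X] ~ (c³/6)·n^{3(1−α)} = (4³/6)·n^{1.5} → ∞; triangles are abundant w.h.p.

E[X] ≈ 20385.382; in regime p = Θ(1/n^{1/2}) E[X] diverges (above the triangle threshold p ~ 1/n).


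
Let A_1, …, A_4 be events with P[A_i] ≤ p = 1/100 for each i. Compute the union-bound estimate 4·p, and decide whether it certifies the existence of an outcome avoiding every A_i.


Union bound: P[∪_{i=1}^{4} A_i] ≤ Σ_i P[A_i] ≤ 4·p = 4·(1/100) = 1/25.
Numerically: 1/25 ≈ 0.04000.
Is 1/25 < 1? YES.
Since P[∪ A_i] ≤ 1/25 < 1, the complement has P[∩ A_i^c] ≥ 1 − 1/25 = 24/25 > 0, so some outcome avoids every A_i.

4·p = 1/25 ≈ 0.04000; existence CERTIFIED by the union bound.


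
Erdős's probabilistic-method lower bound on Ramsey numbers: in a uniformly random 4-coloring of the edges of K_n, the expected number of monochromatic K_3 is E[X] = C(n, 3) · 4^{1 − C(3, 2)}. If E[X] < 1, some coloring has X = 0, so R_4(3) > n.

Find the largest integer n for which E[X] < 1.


We need C(n, 3) · 4^{1 − 3} < 1, i.e. C(n, 3) < 4^{3 − 1} = 16.
Check values of n near the boundary:
  n = 4: C(4, 3) = 4; 4 < 16? YES
  n = 5: C(5, 3) = 10; 10 < 16? YES
  n = 6: C(6, 3) = 20; 20 < 16? NO
  n = 7: C(7, 3) = 35; 35 < 16? NO
  n = 8: C(8, 3) = 56; 56 < 16? NO
The largest n with C(n, 3) < 16 is n = 5 (where E[X] = 5/8 ≈ 0.625000). Hence R_4(3) > 5, i.e. R_4(3) ≥ 6.

Largest n = 5; hence R_4(3) > 5.


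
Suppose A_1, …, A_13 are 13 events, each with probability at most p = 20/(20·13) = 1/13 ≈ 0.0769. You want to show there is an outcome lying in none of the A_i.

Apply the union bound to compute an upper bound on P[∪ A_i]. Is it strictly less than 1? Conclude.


Union bound: P[∪_{i=1}^{13} A_i] ≤ Σ_i P[A_i] ≤ 13·p = 13·(1/13) = 1.
Numerically: 1 ≈ 1.0000.
Is 1 < 1? NO.
Since the bound 1 is ≥ 1, the union bound is uninformative here; it does NOT by itself certify existence.

13·p = 1 ≈ 1.0000; existence NOT certified by the union bound.


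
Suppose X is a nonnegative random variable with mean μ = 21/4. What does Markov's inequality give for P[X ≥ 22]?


μ = E[X] = 21/4, a = 22.
Markov: P[X ≥ 22] ≤ μ/a = (21/4)/22 = 21/88.
Numerically: ≈ 0.23864.
(Since a = 22 > μ = 5.25000, the bound 21/88 is < 1 and informative.)

P[X ≥ 22] ≤ 21/88 ≈ 0.23864.


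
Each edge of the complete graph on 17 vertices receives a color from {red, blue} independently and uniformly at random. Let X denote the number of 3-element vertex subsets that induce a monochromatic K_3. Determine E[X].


Let X = Σ_S X_S over the C(17, 3) = 680 subsets S of size 3, where X_S = 1 if the K_3 on S is monochromatic.
For a fixed S, the K_3 on S has C(3, 2) = 3 edges. P[all 3 edges red] = (1/2)^3, and likewise for blue, so P[monochromatic] = 2·(1/2)^3 = 2^{1 − 3} = 1/4.
By linearity: E[X] = C(17, 3) · 2^{1 − 3} = 680 · 1/4 = 170.
Numerically: E[X] ≈ 170.0000.

E[X] = C(17,3)·2^(1−C(3,2)) = 170 ≈ 170.0000.


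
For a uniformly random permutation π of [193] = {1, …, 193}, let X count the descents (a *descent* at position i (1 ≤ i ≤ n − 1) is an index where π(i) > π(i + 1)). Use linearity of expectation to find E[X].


Write X = Σ X_I over i = 1, …, 192, with X_I the indicator of one descent.
There are 192 indicators.
For each fixed i, the pair (π(i), π(i+1)) is a uniformly random ordered pair of distinct values from {1, …, 193}; by symmetry P[π(i) > π(i+1)] = 1/2.
By linearity: E[X] = 192 · (1/2) = (193 − 1) · (1/2) = 96 ≈ 96.000.

E[X] = 96 = 96.000.


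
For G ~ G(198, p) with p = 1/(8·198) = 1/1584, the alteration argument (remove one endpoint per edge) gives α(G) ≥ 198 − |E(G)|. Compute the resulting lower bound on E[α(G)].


E[|E(G)|] = C(198, 2)·p = 19503 · (1/1584) = 197/16.
E[α(G)] ≥ n − E[|E(G)|] = 198 − 197/16 = 2971/16.
Numerically: ≈ 185.688.
(This is only a lower bound; the true E[α(G)] may be larger.)

E[α(G)] ≥ 2971/16 ≈ 185.688.


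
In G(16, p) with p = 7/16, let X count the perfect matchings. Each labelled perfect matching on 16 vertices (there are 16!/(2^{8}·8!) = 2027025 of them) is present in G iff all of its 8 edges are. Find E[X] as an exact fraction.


K_16 has 16!/(2^{8}·8!) = 2027025 labelled perfect matchings.
For each such perfect matching H, let X_H = 1 if all 8 edges of H are present in G. Then P[X_H = 1] = p^{8} = (7/16)^{8} = 5764801/4294967296.
Summing the indicators: E[X] = Σ_H E[X_H] = 2027025 · p^{8} = 2027025 · 5764801/4294967296 = 11685395747025/4294967296.
Numerically: E[X] ≈ 2720.7.

E[X] = 2027025 · (7/16)^{8} = 11685395747025/4294967296 ≈ 2720.7.


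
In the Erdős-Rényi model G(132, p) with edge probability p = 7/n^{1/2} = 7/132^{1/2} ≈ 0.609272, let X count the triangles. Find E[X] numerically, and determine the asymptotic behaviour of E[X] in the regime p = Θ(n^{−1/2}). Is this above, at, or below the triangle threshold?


Number of potential triangles: C(132, 3) = 374660.
Each occurs with probability p³ ≈ (0.609272)³ ≈ 2.26169076e-01.
By linearity: E[X] = C(132, 3)·p³ ≈ 374660 · 2.26169076e-01 ≈ 84736.505913.
Since α = 1/2 < 1, p = c/n^{1/2} ≫ 1/n is above the triangle threshold p ~ 1/n. Asymptotically E[X] ~ (c³/6)·n^{3(1−α)} = (7³/6)·n^{1.5} → ∞; triangles are abundant w.h.p.

E[X] ≈ 84736.505913; in regime p = Θ(1/n^{1/2}) E[X] diverges (above the triangle threshold p ~ 1/n).


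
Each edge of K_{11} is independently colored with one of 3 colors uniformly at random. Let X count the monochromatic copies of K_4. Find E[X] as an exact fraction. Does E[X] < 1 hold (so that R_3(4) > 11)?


E[X] = C(11, 4) · 3^{1 − 6} = 330 · 3^{−5} = 330/243.
As a reduced fraction: E[X] = 110/81 ≈ 1.358025.
Is E[X] < 1? NO.
Since E[X] ≥ 1, the first-moment bound is inconclusive at n = 11; it does NOT by itself certify R_3(4) > 11.

E[X] = 110/81 ≈ 1.358025; E[X] ≥ 1; first-moment method inconclusive here.


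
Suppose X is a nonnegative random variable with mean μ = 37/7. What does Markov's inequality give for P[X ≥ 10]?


μ = E[X] = 37/7, a = 10.
Markov: P[X ≥ 10] ≤ μ/a = (37/7)/10 = 37/70.
Numerically: ≈ 0.52857.
(Since a = 10 > μ = 5.28571, the bound 37/70 is < 1 and informative.)

P[X ≥ 10] ≤ 37/70 ≈ 0.52857.


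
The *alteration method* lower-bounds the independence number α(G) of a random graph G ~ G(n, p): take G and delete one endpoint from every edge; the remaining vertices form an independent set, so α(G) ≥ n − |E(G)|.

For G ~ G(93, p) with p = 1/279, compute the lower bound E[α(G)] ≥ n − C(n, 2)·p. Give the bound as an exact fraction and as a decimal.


E[|E(G)|] = C(93, 2)·p = 4278 · (1/279) = 46/3.
E[α(G)] ≥ n − E[|E(G)|] = 93 − 46/3 = 233/3.
Numerically: ≈ 77.666667.
(This is only a lower bound; the true E[α(G)] may be larger.)

E[α(G)] ≥ 233/3 ≈ 77.666667.


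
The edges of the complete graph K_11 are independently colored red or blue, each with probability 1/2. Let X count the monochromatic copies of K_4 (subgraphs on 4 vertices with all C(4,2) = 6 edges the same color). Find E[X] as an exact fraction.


Let X = Σ_S X_S over the C(11, 4) = 330 subsets S of size 4, where X_S = 1 if the K_4 on S is monochromatic.
For a fixed S, the K_4 on S has C(4, 2) = 6 edges. P[all 6 edges red] = (1/2)^6, and likewise for blue, so P[monochromatic] = 2·(1/2)^6 = 2^{1 − 6} = 1/32.
By linearity: E[X] = C(11, 4) · 2^{1 − 6} = 330 · 1/32 = 165/16.
Numerically: E[X] ≈ 10.3125.

E[X] = C(11,4)·2^(1−C(4,2)) = 165/16 ≈ 10.3125.


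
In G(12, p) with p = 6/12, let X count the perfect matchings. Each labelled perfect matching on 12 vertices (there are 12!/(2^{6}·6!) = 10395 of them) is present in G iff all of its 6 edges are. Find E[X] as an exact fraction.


K_12 has 12!/(2^{6}·6!) = 10395 labelled perfect matchings.
For each such perfect matching H, let X_H = 1 if all 6 edges of H are present in G. Then P[X_H = 1] = p^{6} = (1/2)^{6} = 1/64.
Summing the indicators: E[X] = Σ_H E[X_H] = 10395 · p^{6} = 10395 · 1/64 = 10395/64.
Numerically: E[X] ≈ 162.422.

E[X] = 10395 · (1/2)^{6} = 10395/64 ≈ 162.422.


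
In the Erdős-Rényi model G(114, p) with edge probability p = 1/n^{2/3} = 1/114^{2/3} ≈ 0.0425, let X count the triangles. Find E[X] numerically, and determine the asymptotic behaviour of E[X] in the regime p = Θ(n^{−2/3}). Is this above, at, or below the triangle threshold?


Number of potential triangles: C(114, 3) = 240464.
Each occurs with probability p³ ≈ (0.0425)³ ≈ 7.69468e-05.
By linearity: E[X] = C(114, 3)·p³ ≈ 240464 · 7.69468e-05 ≈ 18.503.
Since α = 2/3 < 1, p = c/n^{2/3} ≫ 1/n is above the triangle threshold p ~ 1/n. Asymptotically E[X] ~ (c³/6)·n^{3(1−α)} = (1³/6)·n^{1} → ∞; triangles are abundant w.h.p.

E[X] ≈ 18.503; in regime p = Θ(1/n^{2/3}) E[X] diverges (above the triangle threshold p ~ 1/n).


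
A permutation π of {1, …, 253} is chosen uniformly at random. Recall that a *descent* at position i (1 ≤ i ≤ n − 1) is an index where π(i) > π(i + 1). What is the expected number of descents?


Write X = Σ X_I over i = 1, …, 252, with X_I the indicator of one descent.
There are 252 indicators.
For each fixed i, the pair (π(i), π(i+1)) is a uniformly random ordered pair of distinct values from {1, …, 253}; by symmetry P[π(i) > π(i+1)] = 1/2.
By linearity: E[X] = 252 · (1/2) = (253 − 1) · (1/2) = 126 ≈ 126.000000.

E[X] = 126 = 126.000000.


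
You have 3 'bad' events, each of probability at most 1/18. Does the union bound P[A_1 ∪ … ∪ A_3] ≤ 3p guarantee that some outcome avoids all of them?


Union bound: P[∪_{i=1}^{3} A_i] ≤ Σ_i P[A_i] ≤ 3·p = 3·(1/18) = 1/6.
Numerically: 1/6 ≈ 0.16667.
Is 1/6 < 1? YES.
Since P[∪ A_i] ≤ 1/6 < 1, the complement has P[∩ A_i^c] ≥ 1 − 1/6 = 5/6 > 0, so some outcome avoids every A_i.

3·p = 1/6 ≈ 0.16667; existence CERTIFIED by the union bound.


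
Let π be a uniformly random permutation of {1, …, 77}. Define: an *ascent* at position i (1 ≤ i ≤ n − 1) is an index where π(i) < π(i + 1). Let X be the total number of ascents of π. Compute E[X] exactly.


Write X = Σ X_I over i = 1, …, 76, with X_I the indicator of one ascent.
There are 76 indicators.
For each fixed i, the pair (π(i), π(i+1)) is a uniformly random ordered pair of distinct values from {1, …, 77}; by symmetry P[π(i) < π(i+1)] = 1/2.
By linearity: E[X] = 76 · (1/2) = (77 − 1) · (1/2) = 38 ≈ 38.00000.

E[X] = 38 = 38.00000.


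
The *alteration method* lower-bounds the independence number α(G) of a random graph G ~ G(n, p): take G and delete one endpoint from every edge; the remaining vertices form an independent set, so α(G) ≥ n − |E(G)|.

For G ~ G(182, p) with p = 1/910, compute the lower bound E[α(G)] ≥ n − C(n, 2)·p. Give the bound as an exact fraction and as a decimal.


E[|E(G)|] = C(182, 2)·p = 16471 · (1/910) = 181/10.
E[α(G)] ≥ n − E[|E(G)|] = 182 − 181/10 = 1639/10.
Numerically: ≈ 163.900000.
(This is only a lower bound; the true E[α(G)] may be larger.)

E[α(G)] ≥ 1639/10 ≈ 163.900000.


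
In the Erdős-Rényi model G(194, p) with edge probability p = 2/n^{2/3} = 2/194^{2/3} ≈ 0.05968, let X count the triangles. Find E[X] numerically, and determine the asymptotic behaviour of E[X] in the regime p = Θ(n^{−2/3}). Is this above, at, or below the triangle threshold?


Number of potential triangles: C(194, 3) = 1198144.
Each occurs with probability p³ ≈ (0.05968)³ ≈ 2.1256244e-04.
By linearity: E[X] = C(194, 3)·p³ ≈ 1198144 · 2.1256244e-04 ≈ 254.68041.
Since α = 2/3 < 1, p = c/n^{2/3} ≫ 1/n is above the triangle threshold p ~ 1/n. Asymptotically E[X] ~ (c³/6)·n^{3(1−α)} = (2³/6)·n^{1} → ∞; triangles are abundant w.h.p.

E[X] ≈ 254.68041; in regime p = Θ(1/n^{2/3}) E[X] diverges (above the triangle threshold p ~ 1/n).


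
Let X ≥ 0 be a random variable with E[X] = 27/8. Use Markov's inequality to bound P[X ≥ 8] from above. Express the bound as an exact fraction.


μ = E[X] = 27/8, a = 8.
Markov: P[X ≥ 8] ≤ μ/a = (27/8)/8 = 27/64.
Numerically: ≈ 0.4219.
(Since a = 8 > μ = 3.3750, the bound 27/64 is < 1 and informative.)

P[X ≥ 8] ≤ 27/64 ≈ 0.4219.


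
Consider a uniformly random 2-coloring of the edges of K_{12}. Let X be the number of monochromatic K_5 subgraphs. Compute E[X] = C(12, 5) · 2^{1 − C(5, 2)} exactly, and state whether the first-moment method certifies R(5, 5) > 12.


E[X] = C(12, 5) · 2^{1 − 10} = 792 · 2^{−9} = 792/512.
As a reduced fraction: E[X] = 99/64 ≈ 1.546875.
Is E[X] < 1? NO.
Since E[X] ≥ 1, the first-moment bound is inconclusive at n = 12; it does NOT by itself certify R(5, 5) > 12.

E[X] = 99/64 ≈ 1.546875; E[X] ≥ 1; first-moment method inconclusive here.


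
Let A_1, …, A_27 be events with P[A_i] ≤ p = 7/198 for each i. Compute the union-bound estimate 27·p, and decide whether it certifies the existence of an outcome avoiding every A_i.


Union bound: P[∪_{i=1}^{27} A_i] ≤ Σ_i P[A_i] ≤ 27·p = 27·(7/198) = 21/22.
Numerically: 21/22 ≈ 0.9545.
Is 21/22 < 1? YES.
Since P[∪ A_i] ≤ 21/22 < 1, the complement has P[∩ A_i^c] ≥ 1 − 21/22 = 1/22 > 0, so some outcome avoids every A_i.

27·p = 21/22 ≈ 0.9545; existence CERTIFIED by the union bound.


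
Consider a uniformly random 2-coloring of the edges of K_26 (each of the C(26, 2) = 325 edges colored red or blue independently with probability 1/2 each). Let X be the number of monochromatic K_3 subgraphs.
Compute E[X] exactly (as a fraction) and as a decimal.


Let X = Σ_S X_S over the C(26, 3) = 2600 subsets S of size 3, where X_S = 1 if the K_3 on S is monochromatic.
For a fixed S, the K_3 on S has C(3, 2) = 3 edges. P[all 3 edges red] = (1/2)^3, and likewise for blue, so P[monochromatic] = 2·(1/2)^3 = 2^{1 − 3} = 1/4.
By linearity of expectation: E[X] = C(26, 3) · 2^{1 − 3} = 2600 · 1/4 = 650.
Numerically: E[X] ≈ 650.0000.

E[X] = C(26,3)·2^(1−C(3,2)) = 650 ≈ 650.0000.


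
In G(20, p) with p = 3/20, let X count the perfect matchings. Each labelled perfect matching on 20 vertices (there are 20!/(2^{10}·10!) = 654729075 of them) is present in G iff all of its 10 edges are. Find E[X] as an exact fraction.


K_20 has 20!/(2^{10}·10!) = 654729075 labelled perfect matchings.
For each such perfect matching H, let X_H = 1 if all 10 edges of H are present in G. Then P[X_H = 1] = p^{10} = (3/20)^{10} = 59049/10240000000000.
By linearity of expectation: E[X] = Σ_H E[X_H] = 654729075 · p^{10} = 654729075 · 59049/10240000000000 = 1546443885987/409600000000.
Numerically: E[X] ≈ 3.78.

E[X] = 654729075 · (3/20)^{10} = 1546443885987/409600000000 ≈ 3.78.


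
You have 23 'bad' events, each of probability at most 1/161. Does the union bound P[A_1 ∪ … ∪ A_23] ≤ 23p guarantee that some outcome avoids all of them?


Union bound: P[∪_{i=1}^{23} A_i] ≤ Σ_i P[A_i] ≤ 23·p = 23·(1/161) = 1/7.
Numerically: 1/7 ≈ 0.1428571.
Is 1/7 < 1? YES.
Since P[∪ A_i] ≤ 1/7 < 1, the complement has P[∩ A_i^c] ≥ 1 − 1/7 = 6/7 > 0, so some outcome avoids every A_i.

23·p = 1/7 ≈ 0.1428571; existence CERTIFIED by the union bound.


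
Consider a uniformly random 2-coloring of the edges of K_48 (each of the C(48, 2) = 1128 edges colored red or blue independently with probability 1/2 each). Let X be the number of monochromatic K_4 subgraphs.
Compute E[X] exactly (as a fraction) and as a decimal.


Let X = Σ_S X_S over the C(48, 4) = 194580 subsets S of size 4, where X_S = 1 if the K_4 on S is monochromatic.
For a fixed S, the K_4 on S has C(4, 2) = 6 edges. P[all 6 edges red] = (1/2)^6, and likewise for blue, so P[monochromatic] = 2·(1/2)^6 = 2^{1 − 6} = 1/32.
By linearity of expectation: E[X] = C(48, 4) · 2^{1 − 6} = 194580 · 1/32 = 48645/8.
Numerically: E[X] ≈ 6080.625.

E[X] = C(48,4)·2^(1−C(4,2)) = 48645/8 ≈ 6080.625.


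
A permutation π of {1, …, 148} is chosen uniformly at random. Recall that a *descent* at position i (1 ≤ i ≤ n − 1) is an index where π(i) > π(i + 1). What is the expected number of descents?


Write X = Σ X_I over i = 1, …, 147, with X_I the indicator of one descent.
There are 147 indicators.
For each fixed i, the pair (π(i), π(i+1)) is a uniformly random ordered pair of distinct values from {1, …, 148}; by symmetry P[π(i) > π(i+1)] = 1/2.
By linearity: E[X] = 147 · (1/2) = (148 − 1) · (1/2) = 147/2 ≈ 73.500000.

E[X] = 147/2 = 73.500000.


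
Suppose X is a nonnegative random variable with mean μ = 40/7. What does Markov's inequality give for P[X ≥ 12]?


μ = E[X] = 40/7, a = 12.
Markov: P[X ≥ 12] ≤ μ/a = (40/7)/12 = 10/21.
Numerically: ≈ 0.4762.
(Since a = 12 > μ = 5.7143, the bound 10/21 is < 1 and informative.)

P[X ≥ 12] ≤ 10/21 ≈ 0.4762.


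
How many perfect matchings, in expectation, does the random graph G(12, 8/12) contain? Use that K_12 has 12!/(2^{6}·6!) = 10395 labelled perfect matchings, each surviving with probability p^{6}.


K_12 has 12!/(2^{6}·6!) = 10395 labelled perfect matchings.
For each such perfect matching H, let X_H = 1 if all 6 edges of H are present in G. Then P[X_H = 1] = p^{6} = (2/3)^{6} = 64/729.
By linearity: E[X] = Σ_H E[X_H] = 10395 · p^{6} = 10395 · 64/729 = 24640/27.
Numerically: E[X] ≈ 912.59.

E[X] = 10395 · (2/3)^{6} = 24640/27 ≈ 912.59.


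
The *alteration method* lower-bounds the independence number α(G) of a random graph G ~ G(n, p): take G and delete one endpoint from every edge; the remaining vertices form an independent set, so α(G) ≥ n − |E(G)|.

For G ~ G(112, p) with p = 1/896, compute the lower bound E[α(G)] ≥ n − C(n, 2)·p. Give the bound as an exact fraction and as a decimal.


E[|E(G)|] = C(112, 2)·p = 6216 · (1/896) = 111/16.
E[α(G)] ≥ n − E[|E(G)|] = 112 − 111/16 = 1681/16.
Numerically: ≈ 105.062500.
(This is only a lower bound; the true E[α(G)] may be larger.)

E[α(G)] ≥ 1681/16 ≈ 105.062500.


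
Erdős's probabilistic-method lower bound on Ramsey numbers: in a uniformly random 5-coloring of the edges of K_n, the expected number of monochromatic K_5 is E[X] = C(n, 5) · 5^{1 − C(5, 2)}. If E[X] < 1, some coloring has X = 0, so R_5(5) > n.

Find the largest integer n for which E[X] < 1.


We need C(n, 5) · 5^{1 − 10} < 1, i.e. C(n, 5) < 5^{10 − 1} = 1953125.
Check values of n near the boundary:
  n = 47: C(47, 5) = 1533939; 1533939 < 1953125? YES
  n = 48: C(48, 5) = 1712304; 1712304 < 1953125? YES
  n = 49: C(49, 5) = 1906884; 1906884 < 1953125? YES
  n = 50: C(50, 5) = 2118760; 2118760 < 1953125? NO
The largest n with C(n, 5) < 1953125 is n = 49 (where E[X] = 1906884/1953125 ≈ 0.97632). Hence R_5(5) > 49, i.e. R_5(5) ≥ 50.

Largest n = 49; hence R_5(5) > 49.


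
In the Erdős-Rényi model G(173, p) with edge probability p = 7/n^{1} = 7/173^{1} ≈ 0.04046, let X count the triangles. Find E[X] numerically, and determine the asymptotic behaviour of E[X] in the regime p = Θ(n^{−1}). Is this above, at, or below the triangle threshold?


Number of potential triangles: C(173, 3) = 848046.
Each occurs with probability p³ ≈ (0.04046)³ ≈ 6.624541e-05.
By linearity: E[X] = C(173, 3)·p³ ≈ 848046 · 6.624541e-05 ≈ 56.1792.
Here α = 1, so p = 7/n is exactly at the triangle threshold p ~ 1/n. Asymptotically E[X] → c³/6 = 7³/6 = 343/6 ≈ 57.1667, a bounded constant. In this regime the triangle count is asymptotically Poisson(c³/6).

E[X] ≈ 56.1792; in regime p = Θ(1/n^{1}) E[X] stays bounded (at the triangle threshold p ~ 1/n).


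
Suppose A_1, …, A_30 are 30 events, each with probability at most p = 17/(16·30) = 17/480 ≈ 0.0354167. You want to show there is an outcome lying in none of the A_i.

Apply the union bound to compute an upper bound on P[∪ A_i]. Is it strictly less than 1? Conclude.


Union bound: P[∪_{i=1}^{30} A_i] ≤ Σ_i P[A_i] ≤ 30·p = 30·(17/480) = 17/16.
Numerically: 17/16 ≈ 1.0625000.
Is 17/16 < 1? NO.
Since the bound 17/16 is ≥ 1, the union bound is uninformative here; it does NOT by itself certify existence.

30·p = 17/16 ≈ 1.0625000; existence NOT certified by the union bound.


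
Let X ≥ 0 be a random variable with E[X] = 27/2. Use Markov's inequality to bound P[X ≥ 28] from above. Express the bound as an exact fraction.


μ = E[X] = 27/2, a = 28.
Markov: P[X ≥ 28] ≤ μ/a = (27/2)/28 = 27/56.
Numerically: ≈ 0.48214.
(Since a = 28 > μ = 13.50000, the bound 27/56 is < 1 and informative.)

P[X ≥ 28] ≤ 27/56 ≈ 0.48214.


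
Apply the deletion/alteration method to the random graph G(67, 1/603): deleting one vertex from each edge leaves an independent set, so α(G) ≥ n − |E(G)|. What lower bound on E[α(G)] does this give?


E[|E(G)|] = C(67, 2)·p = 2211 · (1/603) = 11/3.
E[α(G)] ≥ n − E[|E(G)|] = 67 − 11/3 = 190/3.
Numerically: ≈ 63.33333.
(This is only a lower bound; the true E[α(G)] may be larger.)

E[α(G)] ≥ 190/3 ≈ 63.33333.


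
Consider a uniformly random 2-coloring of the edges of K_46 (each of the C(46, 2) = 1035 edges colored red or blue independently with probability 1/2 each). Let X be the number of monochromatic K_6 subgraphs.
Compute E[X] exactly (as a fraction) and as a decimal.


Let X = Σ_S X_S over the C(46, 6) = 9366819 subsets S of size 6, where X_S = 1 if the K_6 on S is monochromatic.
For a fixed S, the K_6 on S has C(6, 2) = 15 edges. P[all 15 edges red] = (1/2)^15, and likewise for blue, so P[monochromatic] = 2·(1/2)^15 = 2^{1 − 15} = 1/16384.
By linearity of expectation: E[X] = C(46, 6) · 2^{1 − 15} = 9366819 · 1/16384 = 9366819/16384.
Numerically: E[X] ≈ 571.705.

E[X] = C(46,6)·2^(1−C(6,2)) = 9366819/16384 ≈ 571.705.


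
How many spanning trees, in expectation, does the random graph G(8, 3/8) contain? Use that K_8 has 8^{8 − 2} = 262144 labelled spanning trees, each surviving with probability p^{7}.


K_8 has 8^{8 − 2} = 262144 labelled spanning trees.
For each such spanning tree H, let X_H = 1 if all 7 edges of H are present in G. Then P[X_H = 1] = p^{7} = (3/8)^{7} = 2187/2097152.
By linearity of expectation: E[X] = Σ_H E[X_H] = 262144 · p^{7} = 262144 · 2187/2097152 = 2187/8.
Numerically: E[X] ≈ 273.375.

E[X] = 262144 · (3/8)^{7} = 2187/8 ≈ 273.375.


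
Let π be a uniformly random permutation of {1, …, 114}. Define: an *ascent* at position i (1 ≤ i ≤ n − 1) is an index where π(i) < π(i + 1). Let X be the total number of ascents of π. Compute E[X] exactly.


Write X = Σ X_I over i = 1, …, 113, with X_I the indicator of one ascent.
There are 113 indicators.
For each fixed i, the pair (π(i), π(i+1)) is a uniformly random ordered pair of distinct values from {1, …, 114}; by symmetry P[π(i) < π(i+1)] = 1/2.
By linearity: E[X] = 113 · (1/2) = (114 − 1) · (1/2) = 113/2 ≈ 56.500000.

E[X] = 113/2 = 56.500000.


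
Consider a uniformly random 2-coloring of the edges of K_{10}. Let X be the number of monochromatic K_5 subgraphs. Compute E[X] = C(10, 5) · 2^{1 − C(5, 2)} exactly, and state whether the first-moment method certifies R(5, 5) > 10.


E[X] = C(10, 5) · 2^{1 − 10} = 252 · 2^{−9} = 252/512.
As a reduced fraction: E[X] = 63/128 ≈ 0.4921875.
Is E[X] < 1? YES.
Since E[X] < 1, there exists a 2-coloring of K_{10} with no monochromatic K_5; hence R(5, 5) > 10.

E[X] = 63/128 ≈ 0.4921875; E[X] < 1, so R(5, 5) > 10.


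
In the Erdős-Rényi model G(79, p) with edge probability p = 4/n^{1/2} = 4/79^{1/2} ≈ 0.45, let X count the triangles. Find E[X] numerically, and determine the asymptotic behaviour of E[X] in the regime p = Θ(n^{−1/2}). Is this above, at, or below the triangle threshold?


Number of potential triangles: C(79, 3) = 79079.
Each occurs with probability p³ ≈ (0.45)³ ≈ 9.11464e-02.
By linearity: E[X] = C(79, 3)·p³ ≈ 79079 · 9.11464e-02 ≈ 7207.763.
Since α = 1/2 < 1, p = c/n^{1/2} ≫ 1/n is above the triangle threshold p ~ 1/n. Asymptotically E[X] ~ (c³/6)·n^{3(1−α)} = (4³/6)·n^{1.5} → ∞; triangles are abundant w.h.p.

E[X] ≈ 7207.763; in regime p = Θ(1/n^{1/2}) E[X] diverges (above the triangle threshold p ~ 1/n).


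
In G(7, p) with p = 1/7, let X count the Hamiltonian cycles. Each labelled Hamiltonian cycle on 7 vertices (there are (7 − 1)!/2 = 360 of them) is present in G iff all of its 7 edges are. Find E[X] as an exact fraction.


K_7 has (7 − 1)!/2 = 360 labelled Hamiltonian cycles.
For each such Hamiltonian cycle H, let X_H = 1 if all 7 edges of H are present in G. Then P[X_H = 1] = p^{7} = (1/7)^{7} = 1/823543.
By linearity: E[X] = Σ_H E[X_H] = 360 · p^{7} = 360 · 1/823543 = 360/823543.
Numerically: E[X] ≈ 0.0004371.

E[X] = 360 · (1/7)^{7} = 360/823543 ≈ 0.0004371.


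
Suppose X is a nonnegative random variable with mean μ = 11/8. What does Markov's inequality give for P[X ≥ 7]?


μ = E[X] = 11/8, a = 7.
Markov: P[X ≥ 7] ≤ μ/a = (11/8)/7 = 11/56.
Numerically: ≈ 0.196.
(Since a = 7 > μ = 1.375, the bound 11/56 is < 1 and informative.)

P[X ≥ 7] ≤ 11/56 ≈ 0.196.


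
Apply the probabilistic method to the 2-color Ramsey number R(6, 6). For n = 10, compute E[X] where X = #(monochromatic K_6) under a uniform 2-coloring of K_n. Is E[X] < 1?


E[X] = C(10, 6) · 2^{1 − 15} = 210 · 2^{−14} = 210/16384.
As a reduced fraction: E[X] = 105/8192 ≈ 0.013.
Is E[X] < 1? YES.
Since E[X] < 1, there exists a 2-coloring of K_{10} with no monochromatic K_6; hence R(6, 6) > 10.

E[X] = 105/8192 ≈ 0.013; E[X] < 1, so R(6, 6) > 10.


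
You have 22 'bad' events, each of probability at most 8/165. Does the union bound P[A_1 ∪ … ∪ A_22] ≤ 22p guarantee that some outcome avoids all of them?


Union bound: P[∪_{i=1}^{22} A_i] ≤ Σ_i P[A_i] ≤ 22·p = 22·(8/165) = 16/15.
Numerically: 16/15 ≈ 1.0666667.
Is 16/15 < 1? NO.
Since the bound 16/15 is ≥ 1, the union bound is uninformative here; it does NOT by itself certify existence.

22·p = 16/15 ≈ 1.0666667; existence NOT certified by the union bound.
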